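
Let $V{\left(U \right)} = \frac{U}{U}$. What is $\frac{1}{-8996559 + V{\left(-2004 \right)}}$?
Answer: $- \frac{1}{8996558} \approx -1.1115 \cdot 10^{-7}$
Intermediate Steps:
$V{\left(U \right)} = 1$
$\frac{1}{-8996559 + V{\left(-2004 \right)}} = \frac{1}{-8996559 + 1} = \frac{1}{-8996558} = - \frac{1}{8996558}$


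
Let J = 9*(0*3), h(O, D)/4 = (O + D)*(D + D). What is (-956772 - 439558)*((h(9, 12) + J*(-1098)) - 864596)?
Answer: 1204446331400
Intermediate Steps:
h(O, D) = 8*D*(D + O) (h(O, D) = 4*((O + D)*(D + D)) = 4*((D + O)*(2*D)) = 4*(2*D*(D + O)) = 8*D*(D + O))
J = 0 (J = 9*0 = 0)
(-956772 - 439558)*((h(9, 12) + J*(-1098)) - 864596) = (-956772 - 439558)*((8*12*(12 + 9) + 0*(-1098)) - 864596) = -1396330*((8*12*21 + 0) - 864596) = -1396330*((2016 + 0) - 864596) = -1396330*(2016 - 864596) = -1396330*(-862580) = 1204446331400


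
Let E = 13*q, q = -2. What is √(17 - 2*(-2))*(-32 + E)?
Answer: -58*√21 ≈ -265.79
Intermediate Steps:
E = -26 (E = 13*(-2) = -26)
√(17 - 2*(-2))*(-32 + E) = √(17 - 2*(-2))*(-32 - 26) = √(17 + 4)*(-58) = √21*(-58) = -58*√21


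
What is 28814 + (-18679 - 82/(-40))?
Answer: 202741/20 ≈ 10137.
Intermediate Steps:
28814 + (-18679 - 82/(-40)) = 28814 + (-18679 - 82*(-1)/40) = 28814 + (-18679 - 1*(-41/20)) = 28814 + (-18679 + 41/20) = 28814 - 373539/20 = 202741/20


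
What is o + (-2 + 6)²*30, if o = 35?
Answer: 515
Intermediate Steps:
o + (-2 + 6)²*30 = 35 + (-2 + 6)²*30 = 35 + 4²*30 = 35 + 16*30 = 35 + 480 = 515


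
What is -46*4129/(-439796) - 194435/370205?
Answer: -1519721879/16281467818 ≈ -0.093341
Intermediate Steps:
-46*4129/(-439796) - 194435/370205 = -189934*(-1/439796) - 194435*1/370205 = 94967/219898 - 38887/74041 = -1519721879/16281467818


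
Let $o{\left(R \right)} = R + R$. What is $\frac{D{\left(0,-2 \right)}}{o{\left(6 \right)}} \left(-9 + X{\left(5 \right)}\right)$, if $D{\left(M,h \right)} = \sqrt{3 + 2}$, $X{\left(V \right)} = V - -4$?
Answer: $0$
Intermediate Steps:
$X{\left(V \right)} = 4 + V$ ($X{\left(V \right)} = V + 4 = 4 + V$)
$D{\left(M,h \right)} = \sqrt{5}$
$o{\left(R \right)} = 2 R$
$\frac{D{\left(0,-2 \right)}}{o{\left(6 \right)}} \left(-9 + X{\left(5 \right)}\right) = \frac{\sqrt{5}}{2 \cdot 6} \left(-9 + \left(4 + 5\right)\right) = \frac{\sqrt{5}}{12} \left(-9 + 9\right) = \frac{\sqrt{5}}{12} \cdot 0 = 0$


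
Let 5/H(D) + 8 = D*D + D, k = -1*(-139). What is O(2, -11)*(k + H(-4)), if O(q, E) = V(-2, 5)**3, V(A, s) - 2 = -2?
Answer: 0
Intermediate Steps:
V(A, s) = 0 (V(A, s) = 2 - 2 = 0)
k = 139
O(q, E) = 0 (O(q, E) = 0**3 = 0)
H(D) = 5/(-8 + D + D**2) (H(D) = 5/(-8 + (D*D + D)) = 5/(-8 + (D**2 + D)) = 5/(-8 + (D + D**2)) = 5/(-8 + D + D**2))
O(2, -11)*(k + H(-4)) = 0*(139 + 5/(-8 - 4 + (-4)**2)) = 0*(139 + 5/(-8 - 4 + 16)) = 0*(139 + 5/4) = 0*(561/4) = 0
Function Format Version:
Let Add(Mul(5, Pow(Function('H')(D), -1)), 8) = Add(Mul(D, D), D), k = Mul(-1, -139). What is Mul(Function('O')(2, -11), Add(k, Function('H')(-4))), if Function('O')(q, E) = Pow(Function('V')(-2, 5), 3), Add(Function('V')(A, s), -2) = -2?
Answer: 0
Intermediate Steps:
Function('V')(A, s) = 0 (Function('V')(A, s) = Add(2, -2) = 0)
k = 139
Function('O')(q, E) = 0 (Function('O')(q, E) = Pow(0, 3) = 0)
Function('H')(D) = Mul(5, Pow(Add(-8, D, Pow(D, 2)), -1)) (Function('H')(D) = Mul(5, Pow(Add(-8, Add(Mul(D, D), D)), -1)) = Mul(5, Pow(Add(-8, Add(Pow(D, 2), D)), -1)) = Mul(5, Pow(Add(-8, Add(D, Pow(D, 2))), -1)) = Mul(5, Pow(Add(-8, D, Pow(D, 2)), -1)))
Mul(Function('O')(2, -11), Add(k, Function('H')(-4))) = Mul(0, Add(139, Mul(5, Pow(Add(-8, -4, Pow(-4, 2)), -1)))) = Mul(0, Add(139, Mul(5, Pow(Add(-8, -4, 16), -1)))) = Mul(0, Add(139, Mul(5, Pow(4, -1)))) = Mul(0, Add(139, Mul(5, Rational(1, 4)))) = Mul(0, Add(139, Rational(5, 4))) = Mul(0, Rational(561, 4)) = 0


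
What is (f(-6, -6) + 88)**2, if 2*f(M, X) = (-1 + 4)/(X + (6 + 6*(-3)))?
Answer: 1113025/144 ≈ 7729.3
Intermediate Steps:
f(M, X) = 3/(2*(-12 + X)) (f(M, X) = ((-1 + 4)/(X + (6 + 6*(-3))))/2 = (3/(X + (6 - 18)))/2 = (3/(X - 12))/2 = (3/(-12 + X))/2 = 3/(2*(-12 + X)))
(f(-6, -6) + 88)**2 = (3/(2*(-12 - 6)) + 88)**2 = ((3/2)/(-18) + 88)**2 = ((3/2)*(-1/18) + 88)**2 = (-1/12 + 88)**2 = (1055/12)**2 = 1113025/144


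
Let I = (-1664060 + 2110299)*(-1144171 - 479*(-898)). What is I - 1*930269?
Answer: -318628517200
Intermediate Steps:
I = -318627586931 (I = 446239*(-1144171 + 430142) = 446239*(-714029) = -318627586931)
I - 1*930269 = -318627586931 - 1*930269 = -318627586931 - 930269 = -318628517200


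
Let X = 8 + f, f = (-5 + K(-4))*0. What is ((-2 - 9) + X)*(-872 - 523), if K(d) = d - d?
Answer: 4185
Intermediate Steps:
K(d) = 0
f = 0 (f = (-5 + 0)*0 = -5*0 = 0)
X = 8 (X = 8 + 0 = 8)
((-2 - 9) + X)*(-872 - 523) = ((-2 - 9) + 8)*(-872 - 523) = (-11 + 8)*(-1395) = -3*(-1395) = 4185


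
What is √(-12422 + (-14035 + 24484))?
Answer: I*√1973 ≈ 44.418*I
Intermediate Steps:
√(-12422 + (-14035 + 24484)) = √(-12422 + 10449) = √(-1973) = I*√1973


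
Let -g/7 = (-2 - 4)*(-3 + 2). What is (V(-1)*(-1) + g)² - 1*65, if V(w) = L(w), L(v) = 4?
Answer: 2051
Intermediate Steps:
V(w) = 4
g = -42 (g = -7*(-2 - 4)*(-3 + 2) = -(-42)*(-1) = -7*6 = -42)
(V(-1)*(-1) + g)² - 1*65 = (4*(-1) - 42)² - 1*65 = (-4 - 42)² - 65 = (-46)² - 65 = 2116 - 65 = 2051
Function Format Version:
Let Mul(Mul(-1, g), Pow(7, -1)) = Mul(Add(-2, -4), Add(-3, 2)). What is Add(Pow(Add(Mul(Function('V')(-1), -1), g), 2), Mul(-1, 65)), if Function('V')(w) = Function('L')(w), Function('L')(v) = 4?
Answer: 2051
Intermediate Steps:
Function('V')(w) = 4
g = -42 (g = Mul(-7, Mul(Add(-2, -4), Add(-3, 2))) = Mul(-7, Mul(-6, -1)) = Mul(-7, 6) = -42)
Add(Pow(Add(Mul(Function('V')(-1), -1), g), 2), Mul(-1, 65)) = Add(Pow(Add(Mul(4, -1), -42), 2), Mul(-1, 65)) = Add(Pow(Add(-4, -42), 2), -65) = Add(Pow(-46, 2), -65) = Add(2116, -65) = 2051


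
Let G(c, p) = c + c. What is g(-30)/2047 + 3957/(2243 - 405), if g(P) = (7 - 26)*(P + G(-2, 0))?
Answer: 9287327/3762386 ≈ 2.4685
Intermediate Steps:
G(c, p) = 2*c
g(P) = 76 - 19*P (g(P) = (7 - 26)*(P + 2*(-2)) = -19*(P - 4) = -19*(-4 + P) = 76 - 19*P)
g(-30)/2047 + 3957/(2243 - 405) = (76 - 19*(-30))/2047 + 3957/(2243 - 405) = (76 + 570)*(1/2047) + 3957/1838 = 646*(1/2047) + 3957*(1/1838) = 646/2047 + 3957/1838 = 9287327/3762386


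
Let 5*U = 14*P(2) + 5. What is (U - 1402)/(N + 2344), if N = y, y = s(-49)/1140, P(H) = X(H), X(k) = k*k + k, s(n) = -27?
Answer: -525996/890711 ≈ -0.59054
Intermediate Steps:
X(k) = k + k² (X(k) = k² + k = k + k²)
P(H) = H*(1 + H)
y = -9/380 (y = -27/1140 = -27*1/1140 = -9/380 ≈ -0.023684)
N = -9/380 ≈ -0.023684
U = 89/5 (U = (14*(2*(1 + 2)) + 5)/5 = (14*(2*3) + 5)/5 = (14*6 + 5)/5 = (84 + 5)/5 = (⅕)*89 = 89/5 ≈ 17.800)
(U - 1402)/(N + 2344) = (89/5 - 1402)/(-9/380 + 2344) = -6921/(5*890711/380) = -6921/5*380/890711 = -525996/890711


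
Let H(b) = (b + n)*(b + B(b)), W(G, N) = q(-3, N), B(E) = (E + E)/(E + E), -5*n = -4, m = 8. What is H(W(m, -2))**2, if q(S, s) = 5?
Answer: 30276/25 ≈ 1211.0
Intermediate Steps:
n = 4/5 (n = -1/5*(-4) = 4/5 ≈ 0.80000)
B(E) = 1 (B(E) = (2*E)/((2*E)) = (2*E)*(1/(2*E)) = 1)
W(G, N) = 5
H(b) = (1 + b)*(4/5 + b) (H(b) = (b + 4/5)*(b + 1) = (4/5 + b)*(1 + b) = (1 + b)*(4/5 + b))
H(W(m, -2))**2 = (4/5 + 5**2 + (9/5)*5)**2 = (4/5 + 25 + 9)**2 = (174/5)**2 = 30276/25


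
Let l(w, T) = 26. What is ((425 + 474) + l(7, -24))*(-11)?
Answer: -10175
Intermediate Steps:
((425 + 474) + l(7, -24))*(-11) = ((425 + 474) + 26)*(-11) = (899 + 26)*(-11) = 925*(-11) = -10175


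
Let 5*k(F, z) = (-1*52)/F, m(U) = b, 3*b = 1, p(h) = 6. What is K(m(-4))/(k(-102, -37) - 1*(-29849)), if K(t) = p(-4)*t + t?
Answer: 595/7611521 ≈ 7.8171e-5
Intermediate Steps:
b = ⅓ (b = (⅓)*1 = ⅓ ≈ 0.33333)
m(U) = ⅓
K(t) = 7*t (K(t) = 6*t + t = 7*t)
k(F, z) = -52/(5*F) (k(F, z) = ((-1*52)/F)/5 = (-52/F)/5 = -52/(5*F))
K(m(-4))/(k(-102, -37) - 1*(-29849)) = (7*(⅓))/(-52/5/(-102) - 1*(-29849)) = 7/(3*(-52/5*(-1/102) + 29849)) = 7/(3*(26/255 + 29849)) = 7/(3*(7611521/255)) = (7/3)*(255/7611521) = 595/7611521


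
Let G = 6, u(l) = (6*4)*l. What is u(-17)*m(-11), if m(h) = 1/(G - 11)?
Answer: 408/5 ≈ 81.600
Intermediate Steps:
u(l) = 24*l
m(h) = -⅕ (m(h) = 1/(6 - 11) = 1/(-5) = -⅕)
u(-17)*m(-11) = (24*(-17))*(-⅕) = -408*(-⅕) = 408/5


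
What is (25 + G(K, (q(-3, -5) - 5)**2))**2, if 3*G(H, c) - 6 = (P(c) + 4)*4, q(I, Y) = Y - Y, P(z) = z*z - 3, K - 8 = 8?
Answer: 6682225/9 ≈ 7.4247e+5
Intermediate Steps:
K = 16 (K = 8 + 8 = 16)
P(z) = -3 + z**2 (P(z) = z**2 - 3 = -3 + z**2)
q(I, Y) = 0
G(H, c) = 10/3 + 4*c**2/3 (G(H, c) = 2 + (((-3 + c**2) + 4)*4)/3 = 2 + ((1 + c**2)*4)/3 = 2 + (4 + 4*c**2)/3 = 2 + (4/3 + 4*c**2/3) = 10/3 + 4*c**2/3)
(25 + G(K, (q(-3, -5) - 5)**2))**2 = (25 + (10/3 + 4*((0 - 5)**2)**2/3))**2 = (25 + (10/3 + 4*((-5)**2)**2/3))**2 = (25 + (10/3 + (4/3)*25**2))**2 = (25 + (10/3 + (4/3)*625))**2 = (25 + (10/3 + 2500/3))**2 = (25 + 2510/3)**2 = (2585/3)**2 = 6682225/9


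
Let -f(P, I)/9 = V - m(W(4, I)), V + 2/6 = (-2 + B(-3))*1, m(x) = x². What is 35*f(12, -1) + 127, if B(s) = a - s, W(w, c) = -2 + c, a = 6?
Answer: 862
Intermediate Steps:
B(s) = 6 - s
V = 20/3 (V = -⅓ + (-2 + (6 - 1*(-3)))*1 = -⅓ + (-2 + (6 + 3))*1 = -⅓ + (-2 + 9)*1 = -⅓ + 7*1 = -⅓ + 7 = 20/3 ≈ 6.6667)
f(P, I) = -60 + 9*(-2 + I)² (f(P, I) = -9*(20/3 - (-2 + I)²) = -60 + 9*(-2 + I)²)
35*f(12, -1) + 127 = 35*(-60 + 9*(-2 - 1)²) + 127 = 35*(-60 + 9*(-3)²) + 127 = 35*(-60 + 9*9) + 127 = 35*(-60 + 81) + 127 = 35*21 + 127 = 735 + 127 = 862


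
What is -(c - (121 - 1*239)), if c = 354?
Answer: -472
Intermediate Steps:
-(c - (121 - 1*239)) = -(354 - (121 - 1*239)) = -(354 - (121 - 239)) = -(354 - 1*(-118)) = -(354 + 118) = -1*472 = -472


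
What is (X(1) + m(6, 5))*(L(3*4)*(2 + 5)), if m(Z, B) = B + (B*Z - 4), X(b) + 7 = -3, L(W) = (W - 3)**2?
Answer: 11907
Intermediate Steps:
L(W) = (-3 + W)**2
X(b) = -10 (X(b) = -7 - 3 = -10)
m(Z, B) = -4 + B + B*Z (m(Z, B) = B + (-4 + B*Z) = -4 + B + B*Z)
(X(1) + m(6, 5))*(L(3*4)*(2 + 5)) = (-10 + (-4 + 5 + 5*6))*((-3 + 3*4)**2*(2 + 5)) = (-10 + (-4 + 5 + 30))*((-3 + 12)**2*7) = (-10 + 31)*(9**2*7) = 21*(81*7) = 21*567 = 11907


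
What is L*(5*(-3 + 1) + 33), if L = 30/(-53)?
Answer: -690/53 ≈ -13.019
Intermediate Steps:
L = -30/53 (L = 30*(-1/53) = -30/53 ≈ -0.56604)
L*(5*(-3 + 1) + 33) = -30*(5*(-3 + 1) + 33)/53 = -30*(5*(-2) + 33)/53 = -30*(-10 + 33)/53 = -30/53*23 = -690/53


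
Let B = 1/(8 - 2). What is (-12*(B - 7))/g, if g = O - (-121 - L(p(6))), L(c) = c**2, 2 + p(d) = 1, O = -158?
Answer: -41/18 ≈ -2.2778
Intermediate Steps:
p(d) = -1 (p(d) = -2 + 1 = -1)
B = 1/6 ≈ 0.16667
g = -36 (g = -158 - (-121 - 1*(-1)**2) = -158 - (-121 - 1*1) = -158 - (-121 - 1) = -158 - 1*(-122) = -158 + 122 = -36)
(-12*(B - 7))/g = -12*(1/6 - 7)/(-36) = -12*(-41/6)*(-1/36) = 82*(-1/36) = -41/18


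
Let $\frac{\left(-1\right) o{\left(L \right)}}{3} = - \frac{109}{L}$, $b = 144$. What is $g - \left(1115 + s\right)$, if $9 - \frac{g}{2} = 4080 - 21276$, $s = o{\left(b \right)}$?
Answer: $\frac{1598051}{48} \approx 33293.0$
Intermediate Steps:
$o{\left(L \right)} = \frac{327}{L}$ ($o{\left(L \right)} = - 3 \left(- \frac{109}{L}\right) = \frac{327}{L}$)
$s = \frac{109}{48}$ ($s = \frac{327}{144} = 327 \cdot \frac{1}{144} = \frac{109}{48} \approx 2.2708$)
$g = 34410$ ($g = 18 - 2 \left(4080 - 21276\right) = 18 - -34392 = 18 + 34392 = 34410$)
$g - \left(1115 + s\right) = 34410 - \left(1115 + \frac{109}{48}\right) = 34410 - \frac{53629}{48} = \frac{1598051}{48}$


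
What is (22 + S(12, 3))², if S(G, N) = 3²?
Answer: 961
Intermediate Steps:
S(G, N) = 9
(22 + S(12, 3))² = (22 + 9)² = 31² = 961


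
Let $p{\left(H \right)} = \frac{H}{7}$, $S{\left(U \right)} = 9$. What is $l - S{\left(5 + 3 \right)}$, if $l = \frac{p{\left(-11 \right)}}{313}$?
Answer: $- \frac{19730}{2191} \approx -9.005$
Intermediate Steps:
$p{\left(H \right)} = \frac{H}{7}$ ($p{\left(H \right)} = H \frac{1}{7} = \frac{H}{7}$)
$l = - \frac{11}{2191}$ ($l = \frac{\frac{1}{7} \left(-11\right)}{313} = \left(- \frac{11}{7}\right) \frac{1}{313} = - \frac{11}{2191} \approx -0.0050205$)
$l - S{\left(5 + 3 \right)} = - \frac{11}{2191} - 9 = - \frac{19730}{2191}$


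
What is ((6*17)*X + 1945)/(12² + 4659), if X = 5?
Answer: 2455/4803 ≈ 0.51114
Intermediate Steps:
((6*17)*X + 1945)/(12² + 4659) = ((6*17)*5 + 1945)/(12² + 4659) = (102*5 + 1945)/(144 + 4659) = (510 + 1945)/4803 = 2455*(1/4803) = 2455/4803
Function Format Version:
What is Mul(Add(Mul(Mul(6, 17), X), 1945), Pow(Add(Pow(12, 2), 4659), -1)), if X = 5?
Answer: Rational(2455, 4803) ≈ 0.51114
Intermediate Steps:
Mul(Add(Mul(Mul(6, 17), X), 1945), Pow(Add(Pow(12, 2), 4659), -1)) = Mul(Add(Mul(Mul(6, 17), 5), 1945), Pow(Add(Pow(12, 2), 4659), -1)) = Mul(Add(Mul(102, 5), 1945), Pow(Add(144, 4659), -1)) = Mul(Add(510, 1945), Pow(4803, -1)) = Mul(2455, Rational(1, 4803)) = Rational(2455, 4803)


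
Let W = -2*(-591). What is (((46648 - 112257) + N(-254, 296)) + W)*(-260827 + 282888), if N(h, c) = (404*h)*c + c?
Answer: -671503020487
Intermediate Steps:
W = 1182
N(h, c) = c + 404*c*h (N(h, c) = 404*c*h + c = c + 404*c*h)
(((46648 - 112257) + N(-254, 296)) + W)*(-260827 + 282888) = (((46648 - 112257) + 296*(1 + 404*(-254))) + 1182)*(-260827 + 282888) = ((-65609 + 296*(1 - 102616)) + 1182)*22061 = ((-65609 + 296*(-102615)) + 1182)*22061 = ((-65609 - 30374040) + 1182)*22061 = (-30439649 + 1182)*22061 = -30438467*22061 = -671503020487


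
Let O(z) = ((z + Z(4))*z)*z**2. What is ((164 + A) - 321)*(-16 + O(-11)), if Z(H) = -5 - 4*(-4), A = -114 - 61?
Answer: 5312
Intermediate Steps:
A = -175
Z(H) = 11 (Z(H) = -5 + 16 = 11)
O(z) = z**3*(11 + z) (O(z) = ((z + 11)*z)*z**2 = ((11 + z)*z)*z**2 = (z*(11 + z))*z**2 = z**3*(11 + z))
((164 + A) - 321)*(-16 + O(-11)) = ((164 - 175) - 321)*(-16 + (-11)**3*(11 - 11)) = (-11 - 321)*(-16 - 1331*0) = -332*(-16 + 0) = -332*(-16) = 5312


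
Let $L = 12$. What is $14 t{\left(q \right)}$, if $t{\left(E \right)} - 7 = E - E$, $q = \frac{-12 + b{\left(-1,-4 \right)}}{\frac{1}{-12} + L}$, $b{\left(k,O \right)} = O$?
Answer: $98$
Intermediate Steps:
$q = - \frac{192}{143}$ ($q = \frac{-12 - 4}{\frac{1}{-12} + 12} = - \frac{16}{- \frac{1}{12} + 12} = - \frac{16}{\frac{143}{12}} = \left(-16\right) \frac{12}{143} = - \frac{192}{143} \approx -1.3427$)
$t{\left(E \right)} = 7$ ($t{\left(E \right)} = 7 + \left(E - E\right) = 7 + 0 = 7$)
$14 t{\left(q \right)} = 14 \cdot 7 = 98$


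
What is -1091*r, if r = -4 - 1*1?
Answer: 5455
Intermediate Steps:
r = -5 (r = -4 - 1 = -5)
-1091*r = -1091*(-5) = 5455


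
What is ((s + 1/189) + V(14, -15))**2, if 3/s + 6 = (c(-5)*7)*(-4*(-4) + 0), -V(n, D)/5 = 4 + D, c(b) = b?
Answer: 34616384177761/11443436676 ≈ 3025.0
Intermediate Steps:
V(n, D) = -20 - 5*D (V(n, D) = -5*(4 + D) = -20 - 5*D)
s = -3/566 (s = 3/(-6 + (-5*7)*(-4*(-4) + 0)) = 3/(-6 - 35*(16 + 0)) = 3/(-6 - 35*16) = 3/(-6 - 560) = 3/(-566) = 3*(-1/566) = -3/566 ≈ -0.0053004)
((s + 1/189) + V(14, -15))**2 = ((-3/566 + 1/189) + (-20 - 5*(-15)))**2 = ((-3/566 + 1/189) + (-20 + 75))**2 = (-1/106974 + 55)**2 = (5883569/106974)**2 = 34616384177761/11443436676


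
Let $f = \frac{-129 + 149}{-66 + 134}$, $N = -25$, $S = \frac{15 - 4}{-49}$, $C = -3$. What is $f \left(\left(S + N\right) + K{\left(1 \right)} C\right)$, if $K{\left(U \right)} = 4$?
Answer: $- \frac{9120}{833} \approx -10.948$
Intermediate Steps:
$S = - \frac{11}{49}$ ($S = 11 \left(- \frac{1}{49}\right) = - \frac{11}{49} \approx -0.22449$)
$f = \frac{5}{17}$ ($f = \frac{20}{68} = 20 \cdot \frac{1}{68} = \frac{5}{17} \approx 0.29412$)
$f \left(\left(S + N\right) + K{\left(1 \right)} C\right) = \frac{5 \left(\left(- \frac{11}{49} - 25\right) + 4 \left(-3\right)\right)}{17} = \frac{5 \left(- \frac{1236}{49} - 12\right)}{17} = \frac{5}{17} \left(- \frac{1824}{49}\right) = - \frac{9120}{833}$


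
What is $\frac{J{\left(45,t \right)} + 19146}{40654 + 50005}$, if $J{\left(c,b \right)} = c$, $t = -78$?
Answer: $\frac{19191}{90659} \approx 0.21168$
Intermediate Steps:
$\frac{J{\left(45,t \right)} + 19146}{40654 + 50005} = \frac{45 + 19146}{40654 + 50005} = \frac{19191}{90659}$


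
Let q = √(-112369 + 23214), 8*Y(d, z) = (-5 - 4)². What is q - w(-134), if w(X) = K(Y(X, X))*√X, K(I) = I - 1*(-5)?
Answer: I*(√89155 - 121*√134/8) ≈ 123.5*I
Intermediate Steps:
Y(d, z) = 81/8 (Y(d, z) = (-5 - 4)²/8 = (⅛)*(-9)² = (⅛)*81 = 81/8)
K(I) = 5 + I (K(I) = I + 5 = 5 + I)
q = I*√89155 (q = √(-89155) = I*√89155 ≈ 298.59*I)
w(X) = 121*√X/8 (w(X) = (5 + 81/8)*√X = 121*√X/8)
q - w(-134) = I*√89155 - 121*√(-134)/8 = I*√89155 - 121*I*√134/8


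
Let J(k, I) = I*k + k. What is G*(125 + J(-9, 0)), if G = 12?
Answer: 1392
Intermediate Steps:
J(k, I) = k + I*k
G*(125 + J(-9, 0)) = 12*(125 - 9*(1 + 0)) = 12*(125 - 9*1) = 12*(125 - 9) = 12*116 = 1392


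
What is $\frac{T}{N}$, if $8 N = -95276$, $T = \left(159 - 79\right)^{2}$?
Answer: $- \frac{12800}{23819} \approx -0.53739$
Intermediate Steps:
$T = 6400$ ($T = 80^{2} = 6400$)
$N = - \frac{23819}{2}$ ($N = \frac{1}{8} \left(-95276\right) = - \frac{23819}{2} \approx -11910.0$)
$\frac{T}{N} = \frac{6400}{- \frac{23819}{2}} = 6400 \left(- \frac{2}{23819}\right) = - \frac{12800}{23819}$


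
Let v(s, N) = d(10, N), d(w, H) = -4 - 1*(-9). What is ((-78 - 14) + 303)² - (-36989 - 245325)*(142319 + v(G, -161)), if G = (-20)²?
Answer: 40180102257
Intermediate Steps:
G = 400
d(w, H) = 5 (d(w, H) = -4 + 9 = 5)
v(s, N) = 5
((-78 - 14) + 303)² - (-36989 - 245325)*(142319 + v(G, -161)) = ((-78 - 14) + 303)² - (-36989 - 245325)*(142319 + 5) = (-92 + 303)² - (-282314)*142324 = 211² - 1*(-40180057736) = 44521 + 40180057736 = 40180102257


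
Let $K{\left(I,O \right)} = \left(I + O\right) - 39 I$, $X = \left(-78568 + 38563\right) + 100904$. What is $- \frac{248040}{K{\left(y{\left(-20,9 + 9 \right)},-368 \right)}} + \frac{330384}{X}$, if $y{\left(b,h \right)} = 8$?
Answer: $\frac{638641917}{1705172} \approx 374.53$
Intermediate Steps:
$X = 60899$ ($X = -40005 + 100904 = 60899$)
$K{\left(I,O \right)} = O - 38 I$
$- \frac{248040}{K{\left(y{\left(-20,9 + 9 \right)},-368 \right)}} + \frac{330384}{X} = - \frac{248040}{-368 - 304} + \frac{330384}{60899} = - \frac{248040}{-368 - 304} + 330384 \cdot \frac{1}{60899} = - \frac{248040}{-672} + \frac{330384}{60899} = \left(-248040\right) \left(- \frac{1}{672}\right) + \frac{330384}{60899} = \frac{10335}{28} + \frac{330384}{60899} = \frac{638641917}{1705172}$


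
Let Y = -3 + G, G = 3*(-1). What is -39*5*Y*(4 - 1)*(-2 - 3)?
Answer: -17550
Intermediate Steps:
G = -3
Y = -6 (Y = -3 - 3 = -6)
-39*5*Y*(4 - 1)*(-2 - 3) = -39*5*(-6)*(4 - 1)*(-2 - 3) = -(-1170)*3*(-5) = -(-1170)*(-15) = -39*450 = -17550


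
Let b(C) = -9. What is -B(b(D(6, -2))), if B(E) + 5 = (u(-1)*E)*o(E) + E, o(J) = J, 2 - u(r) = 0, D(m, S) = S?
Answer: -148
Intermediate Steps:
u(r) = 2 (u(r) = 2 - 1*0 = 2 + 0 = 2)
B(E) = -5 + E + 2*E**2 (B(E) = -5 + ((2*E)*E + E) = -5 + (2*E**2 + E) = -5 + (E + 2*E**2) = -5 + E + 2*E**2)
-B(b(D(6, -2))) = -(-5 - 9 + 2*(-9)**2) = -(-5 - 9 + 2*81) = -(-5 - 9 + 162) = -1*148 = -148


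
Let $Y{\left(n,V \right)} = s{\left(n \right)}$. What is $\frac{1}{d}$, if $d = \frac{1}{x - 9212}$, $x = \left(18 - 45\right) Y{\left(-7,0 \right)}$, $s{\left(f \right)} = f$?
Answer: $-9023$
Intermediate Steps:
$Y{\left(n,V \right)} = n$
$x = 189$ ($x = \left(18 - 45\right) \left(-7\right) = \left(-27\right) \left(-7\right) = 189$)
$d = - \frac{1}{9023}$ ($d = \frac{1}{189 - 9212} = \frac{1}{-9023} = - \frac{1}{9023} \approx -0.00011083$)
$\frac{1}{d} = \frac{1}{- \frac{1}{9023}} = -9023$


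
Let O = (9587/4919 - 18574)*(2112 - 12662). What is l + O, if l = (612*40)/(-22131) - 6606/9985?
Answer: 23664413449701478424/120776772685 ≈ 1.9594e+8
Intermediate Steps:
O = 963804945450/4919 (O = (9587*(1/4919) - 18574)*(-10550) = (9587/4919 - 18574)*(-10550) = -91355919/4919*(-10550) = 963804945450/4919 ≈ 1.9594e+8)
l = -43403354/24553115 (l = 24480*(-1/22131) - 6606*1/9985 = -2720/2459 - 6606/9985 = -43403354/24553115 ≈ -1.7677)
l + O = -43403354/24553115 + 963804945450/4919 = 23664413449701478424/120776772685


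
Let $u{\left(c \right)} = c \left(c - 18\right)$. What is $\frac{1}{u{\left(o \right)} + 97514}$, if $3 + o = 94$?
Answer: $\frac{1}{104157} \approx 9.6009 \cdot 10^{-6}$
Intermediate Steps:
$o = 91$ ($o = -3 + 94 = 91$)
$u{\left(c \right)} = c \left(-18 + c\right)$
$\frac{1}{u{\left(o \right)} + 97514} = \frac{1}{91 \left(-18 + 91\right) + 97514} = \frac{1}{91 \cdot 73 + 97514} = \frac{1}{6643 + 97514} = \frac{1}{104157}$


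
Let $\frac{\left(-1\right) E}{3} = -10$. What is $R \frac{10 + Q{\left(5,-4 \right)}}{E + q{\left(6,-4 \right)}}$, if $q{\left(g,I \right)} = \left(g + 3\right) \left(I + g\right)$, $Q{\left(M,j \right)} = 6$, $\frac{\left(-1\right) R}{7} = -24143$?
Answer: $\frac{169001}{3} \approx 56334.0$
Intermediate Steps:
$E = 30$ ($E = \left(-3\right) \left(-10\right) = 30$)
$R = 169001$ ($R = \left(-7\right) \left(-24143\right) = 169001$)
$q{\left(g,I \right)} = \left(3 + g\right) \left(I + g\right)$
$R \frac{10 + Q{\left(5,-4 \right)}}{E + q{\left(6,-4 \right)}} = 169001 \frac{10 + 6}{30 + \left(6^{2} + 3 \left(-4\right) + 3 \cdot 6 - 24\right)} = 169001 \frac{16}{30 + \left(36 - 12 + 18 - 24\right)} = 169001 \frac{16}{30 + 18} = 169001 \cdot \frac{16}{48} = 169001 \cdot 16 \cdot \frac{1}{48} = 169001 \cdot \frac{1}{3} = \frac{169001}{3}$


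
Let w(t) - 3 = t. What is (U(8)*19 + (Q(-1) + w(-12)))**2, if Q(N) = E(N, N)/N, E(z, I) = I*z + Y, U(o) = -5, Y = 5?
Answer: 12100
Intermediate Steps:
w(t) = 3 + t
E(z, I) = 5 + I*z (E(z, I) = I*z + 5 = 5 + I*z)
Q(N) = (5 + N**2)/N (Q(N) = (5 + N*N)/N = (5 + N**2)/N)
(U(8)*19 + (Q(-1) + w(-12)))**2 = (-5*19 + ((-1 + 5/(-1)) + (3 - 12)))**2 = (-95 + ((-1 + 5*(-1)) - 9))**2 = (-95 + ((-1 - 5) - 9))**2 = (-95 + (-6 - 9))**2 = (-95 - 15)**2 = (-110)**2 = 12100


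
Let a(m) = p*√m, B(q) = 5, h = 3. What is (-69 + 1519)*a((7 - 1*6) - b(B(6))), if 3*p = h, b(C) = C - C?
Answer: 1450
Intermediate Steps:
b(C) = 0
p = 1 (p = (⅓)*3 = 1)
a(m) = √m (a(m) = 1*√m = √m)
(-69 + 1519)*a((7 - 1*6) - b(B(6))) = (-69 + 1519)*√((7 - 1*6) - 1*0) = 1450*√((7 - 6) + 0) = 1450*√(1 + 0) = 1450*√1 = 1450*1 = 1450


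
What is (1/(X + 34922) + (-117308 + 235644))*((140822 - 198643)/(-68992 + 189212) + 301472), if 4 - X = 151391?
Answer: 499499811901724576541/14001422300 ≈ 3.5675e+10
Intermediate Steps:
X = -151387 (X = 4 - 1*151391 = 4 - 151391 = -151387)
(1/(X + 34922) + (-117308 + 235644))*((140822 - 198643)/(-68992 + 189212) + 301472) = (1/(-151387 + 34922) + (-117308 + 235644))*((140822 - 198643)/(-68992 + 189212) + 301472) = (1/(-116465) + 118336)*(-57821/120220 + 301472) = (-1/116465 + 118336)*(-57821*1/120220 + 301472) = 13782002239*(-57821/120220 + 301472)/116465 = (13782002239/116465)*(36242906019/120220) = 499499811901724576541/14001422300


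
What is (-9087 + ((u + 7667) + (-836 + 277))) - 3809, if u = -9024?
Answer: -14812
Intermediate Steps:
(-9087 + ((u + 7667) + (-836 + 277))) - 3809 = (-9087 + ((-9024 + 7667) + (-836 + 277))) - 3809 = (-9087 + (-1357 - 559)) - 3809 = (-9087 - 1916) - 3809 = -11003 - 3809 = -14812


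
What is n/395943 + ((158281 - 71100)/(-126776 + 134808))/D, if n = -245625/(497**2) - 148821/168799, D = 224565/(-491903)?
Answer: -235991013569205444827044393/9925669970201271146155680 ≈ -23.776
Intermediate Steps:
D = -224565/491903 (D = 224565*(-1/491903) = -224565/491903 ≈ -0.45652)
n = -78221380764/41694872191 (n = -245625/247009 - 148821*1/168799 = -245625*1/247009 - 148821/168799 = -245625/247009 - 148821/168799 = -78221380764/41694872191 ≈ -1.8760)
n/395943 + ((158281 - 71100)/(-126776 + 134808))/D = -78221380764/41694872191/395943 + ((158281 - 71100)/(-126776 + 134808))/(-224565/491903) = -78221380764/41694872191*1/395943 + (87181/8032)*(-491903/224565) = -26073793588/5502930926640371 + (87181*(1/8032))*(-491903/224565) = -26073793588/5502930926640371 + (87181/8032)*(-491903/224565) = -26073793588/5502930926640371 - 42884595443/1803706080 = -235991013569205444827044393/9925669970201271146155680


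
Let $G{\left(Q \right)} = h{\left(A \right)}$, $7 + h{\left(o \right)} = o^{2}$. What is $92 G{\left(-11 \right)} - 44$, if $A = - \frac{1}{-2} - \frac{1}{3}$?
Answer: $- \frac{6169}{9} \approx -685.44$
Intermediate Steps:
$A = \frac{1}{6}$ ($A = \left(-1\right) \left(- \frac{1}{2}\right) - \frac{1}{3} = \frac{1}{2} - \frac{1}{3} = \frac{1}{6} \approx 0.16667$)
$h{\left(o \right)} = -7 + o^{2}$
$G{\left(Q \right)} = - \frac{251}{36}$ ($G{\left(Q \right)} = -7 + \left(\frac{1}{6}\right)^{2} = -7 + \frac{1}{36} = - \frac{251}{36}$)
$92 G{\left(-11 \right)} - 44 = 92 \left(- \frac{251}{36}\right) - 44 = - \frac{5773}{9} - 44 = - \frac{6169}{9}$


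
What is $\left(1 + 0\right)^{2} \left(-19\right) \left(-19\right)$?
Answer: $361$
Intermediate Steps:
$\left(1 + 0\right)^{2} \left(-19\right) \left(-19\right) = 1^{2} \left(-19\right) \left(-19\right) = 1 \left(-19\right) \left(-19\right) = \left(-19\right) \left(-19\right) = 361$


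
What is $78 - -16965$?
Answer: $17043$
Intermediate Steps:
$78 - -16965 = 78 + 16965 = 17043$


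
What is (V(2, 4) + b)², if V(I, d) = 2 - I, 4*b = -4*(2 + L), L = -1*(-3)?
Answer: 25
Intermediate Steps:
L = 3
b = -5 (b = (-4*(2 + 3))/4 = (-4*5)/4 = (¼)*(-20) = -5)
(V(2, 4) + b)² = ((2 - 1*2) - 5)² = ((2 - 2) - 5)² = (0 - 5)² = (-5)² = 25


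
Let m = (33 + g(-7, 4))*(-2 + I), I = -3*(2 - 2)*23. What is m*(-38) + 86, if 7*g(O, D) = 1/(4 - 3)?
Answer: 18234/7 ≈ 2604.9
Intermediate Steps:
g(O, D) = 1/7 (g(O, D) = 1/(7*(4 - 3)) = (1/7)/1 = (1/7)*1 = 1/7)
I = 0 (I = -3*0*23 = 0*23 = 0)
m = -464/7 (m = (33 + 1/7)*(-2 + 0) = (232/7)*(-2) = -464/7 ≈ -66.286)
m*(-38) + 86 = -464/7*(-38) + 86 = 17632/7 + 86 = 18234/7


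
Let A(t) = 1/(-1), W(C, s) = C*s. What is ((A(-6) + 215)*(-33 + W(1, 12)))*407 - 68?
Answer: -1829126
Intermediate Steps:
A(t) = -1
((A(-6) + 215)*(-33 + W(1, 12)))*407 - 68 = ((-1 + 215)*(-33 + 1*12))*407 - 68 = (214*(-33 + 12))*407 - 68 = (214*(-21))*407 - 68 = -4494*407 - 68 = -1829058 - 68 = -1829126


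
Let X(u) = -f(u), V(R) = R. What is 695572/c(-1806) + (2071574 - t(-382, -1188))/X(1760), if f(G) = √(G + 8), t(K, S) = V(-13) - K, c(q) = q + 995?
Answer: -695572/811 - 2071205*√442/884 ≈ -50116.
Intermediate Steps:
c(q) = 995 + q
t(K, S) = -13 - K
f(G) = √(8 + G)
X(u) = -√(8 + u)
695572/c(-1806) + (2071574 - t(-382, -1188))/X(1760) = 695572/(995 - 1806) + (2071574 - (-13 - 1*(-382)))/((-√(8 + 1760))) = 695572/(-811) + (2071574 - (-13 + 382))/((-√1768)) = 695572*(-1/811) + (2071574 - 1*369)/((-2*√442)) = -695572/811 + (2071574 - 369)/((-2*√442)) = -695572/811 + 2071205*(-√442/884) = -695572/811 - 2071205*√442/884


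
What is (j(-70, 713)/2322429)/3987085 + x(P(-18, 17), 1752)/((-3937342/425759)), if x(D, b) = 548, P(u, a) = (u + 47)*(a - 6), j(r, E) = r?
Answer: -216044062870264715032/3645869166746938203 ≈ -59.257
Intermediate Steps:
P(u, a) = (-6 + a)*(47 + u) (P(u, a) = (47 + u)*(-6 + a) = (-6 + a)*(47 + u))
(j(-70, 713)/2322429)/3987085 + x(P(-18, 17), 1752)/((-3937342/425759)) = -70/2322429/3987085 + 548/((-3937342/425759)) = -70*1/2322429*(1/3987085) + 548/((-3937342*1/425759)) = -70/2322429*1/3987085 + 548/(-3937342/425759) = -14/1851944365893 + 548*(-425759/3937342) = -14/1851944365893 - 116657966/1968671 = -216044062870264715032/3645869166746938203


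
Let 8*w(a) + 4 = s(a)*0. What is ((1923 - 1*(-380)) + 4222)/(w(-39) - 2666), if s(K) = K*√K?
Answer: -13050/5333 ≈ -2.4470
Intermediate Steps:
s(K) = K^(3/2)
w(a) = -½ (w(a) = -½ + (a^(3/2)*0)/8 = -½ + (⅛)*0 = -½ + 0 = -½)
((1923 - 1*(-380)) + 4222)/(w(-39) - 2666) = ((1923 - 1*(-380)) + 4222)/(-½ - 2666) = ((1923 + 380) + 4222)/(-5333/2) = (2303 + 4222)*(-2/5333) = 6525*(-2/5333) = -13050/5333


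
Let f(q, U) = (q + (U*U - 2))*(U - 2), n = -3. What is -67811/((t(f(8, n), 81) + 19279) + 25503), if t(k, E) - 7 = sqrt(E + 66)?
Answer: -3037186879/2006054374 + 474677*sqrt(3)/2006054374 ≈ -1.5136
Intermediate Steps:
f(q, U) = (-2 + U)*(-2 + q + U**2) (f(q, U) = (q + (U**2 - 2))*(-2 + U) = (q + (-2 + U**2))*(-2 + U) = (-2 + q + U**2)*(-2 + U) = (-2 + U)*(-2 + q + U**2))
t(k, E) = 7 + sqrt(66 + E) (t(k, E) = 7 + sqrt(E + 66) = 7 + sqrt(66 + E))
-67811/((t(f(8, n), 81) + 19279) + 25503) = -67811/(((7 + sqrt(66 + 81)) + 19279) + 25503) = -67811/(((7 + sqrt(147)) + 19279) + 25503) = -67811/(((7 + 7*sqrt(3)) + 19279) + 25503) = -67811/((19286 + 7*sqrt(3)) + 25503) = -67811/(44789 + 7*sqrt(3))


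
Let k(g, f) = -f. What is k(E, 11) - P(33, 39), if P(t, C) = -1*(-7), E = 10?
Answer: -18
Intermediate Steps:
P(t, C) = 7
k(E, 11) - P(33, 39) = -1*11 - 1*7 = -11 - 7 = -18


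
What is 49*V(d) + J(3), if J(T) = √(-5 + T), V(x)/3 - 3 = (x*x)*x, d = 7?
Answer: 50862 + I*√2 ≈ 50862.0 + 1.4142*I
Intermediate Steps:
V(x) = 9 + 3*x³ (V(x) = 9 + 3*((x*x)*x) = 9 + 3*(x²*x) = 9 + 3*x³)
49*V(d) + J(3) = 49*(9 + 3*7³) + √(-5 + 3) = 49*(9 + 3*343) + √(-2) = 49*(9 + 1029) + I*√2 = 49*1038 + I*√2 = 50862 + I*√2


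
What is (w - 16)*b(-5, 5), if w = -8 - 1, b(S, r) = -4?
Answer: 100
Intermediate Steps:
w = -9
(w - 16)*b(-5, 5) = (-9 - 16)*(-4) = -25*(-4) = 100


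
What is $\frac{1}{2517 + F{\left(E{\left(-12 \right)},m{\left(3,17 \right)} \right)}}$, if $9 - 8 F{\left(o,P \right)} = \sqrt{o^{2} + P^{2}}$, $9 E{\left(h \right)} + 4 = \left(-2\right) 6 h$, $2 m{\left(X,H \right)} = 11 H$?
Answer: $\frac{52215840}{131483101211} + \frac{144 \sqrt{2910889}}{131483101211} \approx 0.000399$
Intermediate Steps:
$m{\left(X,H \right)} = \frac{11 H}{2}$
$E{\left(h \right)} = - \frac{4}{9} - \frac{4 h}{3}$ ($E{\left(h \right)} = - \frac{4}{9} + \frac{\left(-2\right) 6 h}{9} = - \frac{4}{9} + \frac{\left(-12\right) h}{9} = - \frac{4}{9} - \frac{4 h}{3}$)
$F{\left(o,P \right)} = \frac{9}{8} - \frac{\sqrt{P^{2} + o^{2}}}{8}$ ($F{\left(o,P \right)} = \frac{9}{8} - \frac{\sqrt{o^{2} + P^{2}}}{8} = \frac{9}{8} - \frac{\sqrt{P^{2} + o^{2}}}{8}$)
$\frac{1}{2517 + F{\left(E{\left(-12 \right)},m{\left(3,17 \right)} \right)}} = \frac{1}{2517 + \left(\frac{9}{8} - \frac{\sqrt{\left(\frac{11}{2} \cdot 17\right)^{2} + \left(- \frac{4}{9} - -16\right)^{2}}}{8}\right)} = \frac{1}{2517 + \left(\frac{9}{8} - \frac{\sqrt{\left(\frac{187}{2}\right)^{2} + \left(- \frac{4}{9} + 16\right)^{2}}}{8}\right)} = \frac{1}{2517 + \left(\frac{9}{8} - \frac{\sqrt{\frac{34969}{4} + \left(\frac{140}{9}\right)^{2}}}{8}\right)} = \frac{1}{2517 + \left(\frac{9}{8} - \frac{\sqrt{\frac{34969}{4} + \frac{19600}{81}}}{8}\right)} = \frac{1}{2517 + \left(\frac{9}{8} - \frac{\sqrt{\frac{2910889}{324}}}{8}\right)} = \frac{1}{2517 + \left(\frac{9}{8} - \frac{\frac{1}{18} \sqrt{2910889}}{8}\right)} = \frac{1}{2517 + \left(\frac{9}{8} - \frac{\sqrt{2910889}}{144}\right)} = \frac{1}{\frac{20145}{8} - \frac{\sqrt{2910889}}{144}}$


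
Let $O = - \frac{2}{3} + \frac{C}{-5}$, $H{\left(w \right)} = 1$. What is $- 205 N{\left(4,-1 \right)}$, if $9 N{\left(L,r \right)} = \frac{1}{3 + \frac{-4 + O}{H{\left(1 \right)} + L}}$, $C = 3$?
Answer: $- \frac{5125}{438} \approx -11.701$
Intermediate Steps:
$O = - \frac{19}{15}$ ($O = - \frac{2}{3} + \frac{3}{-5} = \left(-2\right) \frac{1}{3} + 3 \left(- \frac{1}{5}\right) = - \frac{2}{3} - \frac{3}{5} = - \frac{19}{15} \approx -1.2667$)
$N{\left(L,r \right)} = \frac{1}{9 \left(3 - \frac{79}{15 \left(1 + L\right)}\right)}$ ($N{\left(L,r \right)} = \frac{1}{9 \left(3 + \frac{-4 - \frac{19}{15}}{1 + L}\right)} = \frac{1}{9 \left(3 - \frac{79}{15 \left(1 + L\right)}\right)}$)
$- 205 N{\left(4,-1 \right)} = - 205 \frac{5 \left(1 + 4\right)}{3 \left(-34 + 45 \cdot 4\right)} = - 205 \cdot \frac{5}{3} \frac{1}{-34 + 180} \cdot 5 = - 205 \cdot \frac{5}{3} \cdot \frac{1}{146} \cdot 5 = \left(-205\right) \frac{25}{438} = - \frac{5125}{438}$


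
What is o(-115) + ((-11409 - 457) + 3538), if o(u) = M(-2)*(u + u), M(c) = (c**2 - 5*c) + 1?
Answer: -11778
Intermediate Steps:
M(c) = 1 + c**2 - 5*c
o(u) = 30*u (o(u) = (1 + (-2)**2 - 5*(-2))*(u + u) = (1 + 4 + 10)*(2*u) = 15*(2*u) = 30*u)
o(-115) + ((-11409 - 457) + 3538) = 30*(-115) + ((-11409 - 457) + 3538) = -3450 + (-11866 + 3538) = -3450 - 8328 = -11778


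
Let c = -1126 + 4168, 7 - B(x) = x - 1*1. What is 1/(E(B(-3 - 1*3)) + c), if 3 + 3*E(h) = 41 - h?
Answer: 1/3050 ≈ 0.00032787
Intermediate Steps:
B(x) = 8 - x (B(x) = 7 - (x - 1*1) = 7 - (x - 1) = 7 - (-1 + x) = 7 + (1 - x) = 8 - x)
c = 3042
E(h) = 38/3 - h/3 (E(h) = -1 + (41 - h)/3 = -1 + (41/3 - h/3) = 38/3 - h/3)
1/(E(B(-3 - 1*3)) + c) = 1/((38/3 - (8 - (-3 - 1*3))/3) + 3042) = 1/((38/3 - (8 - (-3 - 3))/3) + 3042) = 1/((38/3 - (8 - 1*(-6))/3) + 3042) = 1/((38/3 - (8 + 6)/3) + 3042) = 1/((38/3 - ⅓*14) + 3042) = 1/((38/3 - 14/3) + 3042) = 1/(8 + 3042) = 1/3050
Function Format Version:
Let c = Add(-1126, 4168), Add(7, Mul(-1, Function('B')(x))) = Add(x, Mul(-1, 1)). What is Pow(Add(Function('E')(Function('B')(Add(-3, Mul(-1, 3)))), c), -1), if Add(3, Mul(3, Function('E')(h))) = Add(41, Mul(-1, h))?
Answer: Rational(1, 3050) ≈ 0.00032787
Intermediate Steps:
Function('B')(x) = Add(8, Mul(-1, x)) (Function('B')(x) = Add(7, Mul(-1, Add(x, Mul(-1, 1)))) = Add(7, Mul(-1, Add(x, -1))) = Add(7, Mul(-1, Add(-1, x))) = Add(7, Add(1, Mul(-1, x))) = Add(8, Mul(-1, x)))
c = 3042
Function('E')(h) = Add(Rational(38, 3), Mul(Rational(-1, 3), h)) (Function('E')(h) = Add(-1, Mul(Rational(1, 3), Add(41, Mul(-1, h)))) = Add(-1, Add(Rational(41, 3), Mul(Rational(-1, 3), h))) = Add(Rational(38, 3), Mul(Rational(-1, 3), h)))
Pow(Add(Function('E')(Function('B')(Add(-3, Mul(-1, 3)))), c), -1) = Pow(Add(Add(Rational(38, 3), Mul(Rational(-1, 3), Add(8, Mul(-1, Add(-3, Mul(-1, 3)))))), 3042), -1) = Pow(Add(Add(Rational(38, 3), Mul(Rational(-1, 3), Add(8, Mul(-1, Add(-3, -3))))), 3042), -1) = Pow(Add(Add(Rational(38, 3), Mul(Rational(-1, 3), Add(8, Mul(-1, -6)))), 3042), -1) = Pow(Add(Add(Rational(38, 3), Mul(Rational(-1, 3), Add(8, 6))), 3042), -1) = Pow(Add(Add(Rational(38, 3), Mul(Rational(-1, 3), 14)), 3042), -1) = Pow(Add(Add(Rational(38, 3), Rational(-14, 3)), 3042), -1) = Pow(Add(8, 3042), -1) = Pow(3050, -1) = Rational(1, 3050)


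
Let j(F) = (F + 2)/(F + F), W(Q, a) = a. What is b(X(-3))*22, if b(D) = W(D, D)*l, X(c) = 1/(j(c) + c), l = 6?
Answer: -792/17 ≈ -46.588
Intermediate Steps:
j(F) = (2 + F)/(2*F) (j(F) = (2 + F)/((2*F)) = (2 + F)*(1/(2*F)) = (2 + F)/(2*F))
X(c) = 1/(c + (2 + c)/(2*c)) (X(c) = 1/((2 + c)/(2*c) + c) = 1/(c + (2 + c)/(2*c)))
b(D) = 6*D (b(D) = D*6 = 6*D)
b(X(-3))*22 = (6*(2*(-3)/(2 - 3 + 2*(-3)²)))*22 = (6*(2*(-3)/(2 - 3 + 2*9)))*22 = (6*(2*(-3)/(2 - 3 + 18)))*22 = (6*(2*(-3)/17))*22 = (6*(2*(-3)*(1/17)))*22 = (6*(-6/17))*22 = -36/17*22 = -792/17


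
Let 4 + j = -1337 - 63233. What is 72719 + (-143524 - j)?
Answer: -6231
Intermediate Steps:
j = -64574 (j = -4 + (-1337 - 63233) = -4 - 64570 = -64574)
72719 + (-143524 - j) = 72719 + (-143524 - 1*(-64574)) = 72719 + (-143524 + 64574) = 72719 - 78950 = -6231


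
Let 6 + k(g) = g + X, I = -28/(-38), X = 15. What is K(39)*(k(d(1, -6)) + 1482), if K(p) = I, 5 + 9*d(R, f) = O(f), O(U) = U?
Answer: 187712/171 ≈ 1097.7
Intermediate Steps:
I = 14/19 (I = -28*(-1/38) = 14/19 ≈ 0.73684)
d(R, f) = -5/9 + f/9
k(g) = 9 + g (k(g) = -6 + (g + 15) = -6 + (15 + g) = 9 + g)
K(p) = 14/19
K(39)*(k(d(1, -6)) + 1482) = 14*((9 + (-5/9 + (1/9)*(-6))) + 1482)/19 = 14*((9 + (-5/9 - 2/3)) + 1482)/19 = 14*((9 - 11/9) + 1482)/19 = 14*(70/9 + 1482)/19 = (14/19)*(13408/9) = 187712/171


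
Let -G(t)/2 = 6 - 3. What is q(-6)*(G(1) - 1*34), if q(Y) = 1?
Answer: -40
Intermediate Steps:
G(t) = -6 (G(t) = -2*(6 - 3) = -2*3 = -6)
q(-6)*(G(1) - 1*34) = 1*(-6 - 1*34) = 1*(-6 - 34) = 1*(-40) = -40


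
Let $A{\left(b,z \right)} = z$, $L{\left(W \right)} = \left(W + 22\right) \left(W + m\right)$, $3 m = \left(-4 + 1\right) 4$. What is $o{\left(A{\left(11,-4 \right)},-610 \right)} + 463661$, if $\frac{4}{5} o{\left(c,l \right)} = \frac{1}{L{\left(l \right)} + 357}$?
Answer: $\frac{670247940521}{1445556} \approx 4.6366 \cdot 10^{5}$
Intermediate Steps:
$m = -4$ ($m = \frac{\left(-4 + 1\right) 4}{3} = \frac{\left(-3\right) 4}{3} = \frac{1}{3} \left(-12\right) = -4$)
$L{\left(W \right)} = \left(-4 + W\right) \left(22 + W\right)$ ($L{\left(W \right)} = \left(W + 22\right) \left(W - 4\right) = \left(22 + W\right) \left(-4 + W\right) = \left(-4 + W\right) \left(22 + W\right)$)
$o{\left(c,l \right)} = \frac{5}{4 \left(269 + l^{2} + 18 l\right)}$ ($o{\left(c,l \right)} = \frac{5}{4 \left(\left(-88 + l^{2} + 18 l\right) + 357\right)} = \frac{5}{4 \left(269 + l^{2} + 18 l\right)}$)
$o{\left(A{\left(11,-4 \right)},-610 \right)} + 463661 = \frac{5}{4 \left(269 + \left(-610\right)^{2} + 18 \left(-610\right)\right)} + 463661 = \frac{5}{4 \left(269 + 372100 - 10980\right)} + 463661 = \frac{5}{4 \cdot 361389} + 463661 = \frac{5}{4} \cdot \frac{1}{361389} + 463661 = \frac{5}{1445556} + 463661 = \frac{670247940521}{1445556}$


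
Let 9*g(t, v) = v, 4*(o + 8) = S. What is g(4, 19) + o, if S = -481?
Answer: -4541/36 ≈ -126.14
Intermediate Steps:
o = -513/4 (o = -8 + (¼)*(-481) = -8 - 481/4 = -513/4 ≈ -128.25)
g(t, v) = v/9
g(4, 19) + o = (⅑)*19 - 513/4 = 19/9 - 513/4 = -4541/36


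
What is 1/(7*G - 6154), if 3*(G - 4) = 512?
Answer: -3/14794 ≈ -0.00020279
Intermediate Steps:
G = 524/3 (G = 4 + (⅓)*512 = 4 + 512/3 = 524/3 ≈ 174.67)
1/(7*G - 6154) = 1/(7*(524/3) - 6154) = 1/(3668/3 - 6154) = 1/(-14794/3) = -3/14794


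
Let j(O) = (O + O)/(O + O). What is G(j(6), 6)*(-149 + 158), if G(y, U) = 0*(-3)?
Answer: 0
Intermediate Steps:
j(O) = 1 (j(O) = (2*O)/((2*O)) = (2*O)*(1/(2*O)) = 1)
G(y, U) = 0
G(j(6), 6)*(-149 + 158) = 0*(-149 + 158) = 0*9 = 0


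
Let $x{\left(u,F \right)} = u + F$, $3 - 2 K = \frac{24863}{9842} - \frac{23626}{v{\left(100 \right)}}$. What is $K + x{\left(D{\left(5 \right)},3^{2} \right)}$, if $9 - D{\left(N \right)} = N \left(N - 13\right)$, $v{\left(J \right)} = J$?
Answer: $\frac{21697537}{123025} \approx 176.37$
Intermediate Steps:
$D{\left(N \right)} = 9 - N \left(-13 + N\right)$ ($D{\left(N \right)} = 9 - N \left(N - 13\right) = 9 - N \left(-13 + N\right)$)
$K = \frac{14562087}{123025}$ ($K = \frac{3}{2} - \frac{\frac{24863}{9842} - \frac{23626}{100}}{2} = \frac{3}{2} - \frac{24863 \cdot \frac{1}{9842} - \frac{11813}{50}}{2} = \frac{3}{2} - \frac{\frac{24863}{9842} - \frac{11813}{50}}{2} = \frac{3}{2} - - \frac{28755099}{246050} = \frac{3}{2} + \frac{28755099}{246050} = \frac{14562087}{123025} \approx 118.37$)
$x{\left(u,F \right)} = F + u$
$K + x{\left(D{\left(5 \right)},3^{2} \right)} = \frac{14562087}{123025} + \left(3^{2} + \left(9 - 5^{2} + 13 \cdot 5\right)\right) = \frac{14562087}{123025} + \left(9 + \left(9 - 25 + 65\right)\right) = \frac{14562087}{123025} + \left(9 + 49\right) = \frac{14562087}{123025} + 58 = \frac{21697537}{123025}$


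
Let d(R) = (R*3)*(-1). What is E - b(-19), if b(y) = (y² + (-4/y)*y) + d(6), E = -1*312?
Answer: -651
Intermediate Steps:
d(R) = -3*R (d(R) = (3*R)*(-1) = -3*R)
E = -312
b(y) = -22 + y² (b(y) = (y² + (-4/y)*y) - 3*6 = (y² - 4) - 18 = (-4 + y²) - 18 = -22 + y²)
E - b(-19) = -312 - (-22 + (-19)²) = -312 - (-22 + 361) = -312 - 1*339 = -312 - 339 = -651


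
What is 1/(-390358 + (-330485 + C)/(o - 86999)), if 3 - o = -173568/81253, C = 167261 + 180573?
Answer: -7068512420/2759251780904657 ≈ -2.5617e-6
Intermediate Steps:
C = 347834
o = 417327/81253 (o = 3 - (-173568)/81253 = 3 - 1*(-173568/81253) = 3 + 173568/81253 = 417327/81253 ≈ 5.1361)
1/(-390358 + (-330485 + C)/(o - 86999)) = 1/(-390358 + (-330485 + 347834)/(417327/81253 - 86999)) = 1/(-390358 + 17349/(-7068512420/81253)) = 1/(-390358 + 17349*(-81253/7068512420)) = 1/(-390358 - 1409658297/7068512420) = 1/(-2759251780904657/7068512420) = -7068512420/2759251780904657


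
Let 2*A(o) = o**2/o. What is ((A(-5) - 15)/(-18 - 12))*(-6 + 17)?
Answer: 77/12 ≈ 6.4167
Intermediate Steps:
A(o) = o/2 (A(o) = (o**2/o)/2 = o/2)
((A(-5) - 15)/(-18 - 12))*(-6 + 17) = (((1/2)*(-5) - 15)/(-18 - 12))*(-6 + 17) = ((-5/2 - 15)/(-30))*11 = -35/2*(-1/30)*11 = (7/12)*11 = 77/12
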